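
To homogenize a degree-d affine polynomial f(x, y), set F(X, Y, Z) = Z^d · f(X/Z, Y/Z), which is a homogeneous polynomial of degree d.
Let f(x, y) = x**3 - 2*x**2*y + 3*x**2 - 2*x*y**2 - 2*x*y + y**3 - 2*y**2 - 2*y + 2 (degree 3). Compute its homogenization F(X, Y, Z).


F(X, Y, Z) = X**3 - 2*X**2*Y + 3*X**2*Z - 2*X*Y**2 - 2*X*Y*Z + Y**3 - 2*Y**2*Z - 2*Y*Z**2 + 2*Z**3

deg(f) = 3.
Substitute x = X/Z, y = Y/Z into f, then multiply by Z^3.
  monomial 1·x^3·y^0 ↦ 1·X^3·Y^0·Z^0.
  monomial -2·x^2·y^1 ↦ -2·X^2·Y^1·Z^0.
  monomial 3·x^2·y^0 ↦ 3·X^2·Y^0·Z^1.
  monomial -2·x^1·y^2 ↦ -2·X^1·Y^2·Z^0.
  monomial -2·x^1·y^1 ↦ -2·X^1·Y^1·Z^1.
  monomial 1·x^0·y^3 ↦ 1·X^0·Y^3·Z^0.
  monomial -2·x^0·y^2 ↦ -2·X^0·Y^2·Z^1.
  monomial -2·x^0·y^1 ↦ -2·X^0·Y^1·Z^2.
  monomial 2·x^0·y^0 ↦ 2·X^0·Y^0·Z^3.
Collecting: F(X, Y, Z) = X**3 - 2*X**2*Y + 3*X**2*Z - 2*X*Y**2 - 2*X*Y*Z + Y**3 - 2*Y**2*Z - 2*Y*Z**2 + 2*Z**3.


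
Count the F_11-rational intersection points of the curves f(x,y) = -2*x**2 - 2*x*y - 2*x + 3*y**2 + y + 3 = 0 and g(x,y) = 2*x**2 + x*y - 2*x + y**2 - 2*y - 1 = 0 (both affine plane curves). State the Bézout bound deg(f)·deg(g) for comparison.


Common zeros: ∅; count = 0; Bézout bound = 4.

deg(f) = 2, deg(g) = 2, so Bézout bound = 4.
Scan x ∈ F_11. For each x, list the y ∈ F_11 with f(x, y) ≡ 0 and those with g(x, y) ≡ 0 (mod 11); the common zeros in that column are the intersection.
  x = 0: f ≡ 0 at y ∈ {3, 4}; g ≡ 0 at y ∈ ∅; common: ∅.
  x = 1: f ≡ 0 at y ∈ ∅; g ≡ 0 at y ∈ {4, 8}; common: ∅.
  x = 2: f ≡ 0 at y ∈ ∅; g ≡ 0 at y ∈ ∅; common: ∅.
  x = 3: f ≡ 0 at y ∈ ∅; g ≡ 0 at y ∈ {0, 10}; common: ∅.
  x = 4: f ≡ 0 at y ∈ {8, 9}; g ≡ 0 at y ∈ {10}; common: ∅.
  x = 5: f ≡ 0 at y ∈ ∅; g ≡ 0 at y ∈ ∅; common: ∅.
  x = 6: f ≡ 0 at y ∈ {4, 7}; g ≡ 0 at y ∈ {9}; common: ∅.
  x = 7: f ≡ 0 at y ∈ {3, 5}; g ≡ 0 at y ∈ {8, 9}; common: ∅.
  x = 8: f ≡ 0 at y ∈ {7, 9}; g ≡ 0 at y ∈ ∅; common: ∅.
  x = 9: f ≡ 0 at y ∈ {5, 8}; g ≡ 0 at y ∈ {0, 4}; common: ∅.
  x = 10: f ≡ 0 at y ∈ ∅; g ≡ 0 at y ∈ ∅; common: ∅.
Collecting: common zeros = ∅, so the count is 0.
Comparison with the Bézout bound: 0 ≤ 4 = deg(f)·deg(g), as expected for curves with no common component (the affine F_11-count falls short of the bound because intersections may lie at infinity, over extension fields, or carry multiplicity).


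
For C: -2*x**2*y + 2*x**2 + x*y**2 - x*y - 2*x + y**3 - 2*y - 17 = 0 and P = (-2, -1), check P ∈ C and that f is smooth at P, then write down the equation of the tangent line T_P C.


Tangent line at P: -16*x - y - 33 = 0.

Step 1: f(-2, -1) = 0, so P lies on C.
Step 2: partial derivatives
  f_x(x, y) = -4*x*y + 4*x + y**2 - y - 2, f_y(x, y) = -2*x**2 + 2*x*y - x + 3*y**2 - 2.
  f_x(P) = -16, f_y(P) = -1 (gradient nonzero, so P is smooth).
Step 3: tangent line at P: -16·(x − -2) + -1·(y − -1) = 0.
Expanding: -16*x - y - 33 = 0.


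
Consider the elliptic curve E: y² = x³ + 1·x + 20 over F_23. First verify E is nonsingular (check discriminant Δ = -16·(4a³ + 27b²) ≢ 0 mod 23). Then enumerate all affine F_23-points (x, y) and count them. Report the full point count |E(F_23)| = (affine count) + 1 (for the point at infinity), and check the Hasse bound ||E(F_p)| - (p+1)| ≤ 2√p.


Affine points = {(3, 2), (3, 21), (5, 9), (5, 14), (6, 9), (6, 14), (7, 5), (7, 18), (10, 8), (10, 15), (12, 9), (12, 14), (14, 8), (14, 15), (15, 11), (15, 12), (20, 6), (20, 17), (22, 8), (22, 15)}; affine count = 20; |E(F_23)| = 21.

Discriminant check: Δ ∝ 4a³ + 27b² = 4·1³ + 27·20² = 4·1 + 27·400 ≡ 17 (mod 23). Nonzero ⇒ E is nonsingular.
For each x ∈ F_23, compute rhs = x³ + 1·x + 20 mod 23, then count y ∈ F_23 with y² ≡ rhs.
  x = 0: rhs = 20, matching y values: none (0 points).
  x = 1: rhs = 22, matching y values: none (0 points).
  x = 2: rhs = 7, matching y values: none (0 points).
  x = 3: rhs = 4, matching y values: 2, 21 (2 points).
  x = 4: rhs = 19, matching y values: none (0 points).
  x = 5: rhs = 12, matching y values: 9, 14 (2 points).
  x = 6: rhs = 12, matching y values: 9, 14 (2 points).
  x = 7: rhs = 2, matching y values: 5, 18 (2 points).
  x = 8: rhs = 11, matching y values: none (0 points).
  x = 9: rhs = 22, matching y values: none (0 points).
  x = 10: rhs = 18, matching y values: 8, 15 (2 points).
  x = 11: rhs = 5, matching y values: none (0 points).
  x = 12: rhs = 12, matching y values: 9, 14 (2 points).
  x = 13: rhs = 22, matching y values: none (0 points).
  x = 14: rhs = 18, matching y values: 8, 15 (2 points).
  x = 15: rhs = 6, matching y values: 11, 12 (2 points).
  x = 16: rhs = 15, matching y values: none (0 points).
  x = 17: rhs = 5, matching y values: none (0 points).
  x = 18: rhs = 5, matching y values: none (0 points).
  x = 19: rhs = 21, matching y values: none (0 points).
  x = 20: rhs = 13, matching y values: 6, 17 (2 points).
  x = 21: rhs = 10, matching y values: none (0 points).
  x = 22: rhs = 18, matching y values: 8, 15 (2 points).
Total affine count: 20.
Full point count |E(F_23)| = 20 + 1 = 21.
Hasse bound: |21 − (23+1)| = |-3| = 3 ≤ 2√23 ≈ 9.5917 ✓.


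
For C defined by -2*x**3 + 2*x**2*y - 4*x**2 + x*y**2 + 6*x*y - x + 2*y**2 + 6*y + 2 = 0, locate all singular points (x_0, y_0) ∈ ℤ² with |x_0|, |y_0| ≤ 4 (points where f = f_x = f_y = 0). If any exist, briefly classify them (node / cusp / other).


Singular points: {(-1, -1)}; classification: cusp.

Compute partial derivatives:
  f_x = -6*x**2 + 4*x*y - 8*x + y**2 + 6*y - 1.
  f_y = 2*x**2 + 2*x*y + 6*x + 4*y + 6.
Scan x_0 ∈ {−4, ..., 4}. For each x_0, f_y(x_0, y) is a polynomial in y; find its integer roots y ∈ {−4, ..., 4}, then test f_x and f at those candidates.
  x = -4: f_y(-4, y) = 14 - 4*y; no integer root y with |y| ≤ 4.
  x = -3: f_y(-3, y) = 6 - 2*y; vanishes at y ∈ {3}. (-3, 3): f_x = -40 ≠ 0.
  x = -2: f_y(-2, y) = 2; no integer root y with |y| ≤ 4.
  x = -1: f_y(-1, y) = 2*y + 2; vanishes at y ∈ {-1}. (-1, -1): f_x = 0, f = 0 — SINGULAR.
  x = 0: f_y(0, y) = 4*y + 6; no integer root y with |y| ≤ 4.
  x = 1: f_y(1, y) = 6*y + 14; no integer root y with |y| ≤ 4.
  x = 2: f_y(2, y) = 8*y + 26; no integer root y with |y| ≤ 4.
  x = 3: f_y(3, y) = 10*y + 42; no integer root y with |y| ≤ 4.
  x = 4: f_y(4, y) = 12*y + 62; no integer root y with |y| ≤ 4.
Only singular point on the grid: (-1, -1).
Classify: substitute x = -1 + u, y = -1 + v and expand: f = -2*u**3 + 2*u**2*v + u*v**2 + v**2.
No constant or linear terms (consistent with a singular point). Quadratic part: v**2. Cubic part: -2*u**3 + 2*u**2*v + u*v**2.
The quadratic part v**2 is a perfect square, so there is a single (double) tangent line v = 0, i.e. y = -1. Restricting the cubic part to that line (v = 0) leaves -2*u**3 ≠ 0, so f is not divisible by v and the branch is v² ≈ 2*u**3 to lowest order — this is a cusp.
Classification: cusp.


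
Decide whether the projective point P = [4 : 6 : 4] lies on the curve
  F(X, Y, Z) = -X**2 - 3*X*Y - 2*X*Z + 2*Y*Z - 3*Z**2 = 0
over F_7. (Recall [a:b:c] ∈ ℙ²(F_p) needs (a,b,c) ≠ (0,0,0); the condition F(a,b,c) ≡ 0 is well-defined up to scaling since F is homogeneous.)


F(4,6,4) ≡ 6 (mod 7); P is NOT on the curve.

Evaluate F(4, 6, 4) term-by-term (mod 7).
  -X**2 ↦ -1·16·1·1 = -16
  -3*X*Y ↦ -3·4·6·1 = -72
  -2*X*Z ↦ -2·4·1·4 = -32
  2*Y*Z ↦ 2·1·6·4 = 48
  -3*Z**2 ↦ -3·1·1·16 = -48
Sum: F(4, 6, 4) = (-16) + (-72) + (-32) + (48) + (-48) = -120.
Reducing mod 7: -120 ≡ 6 (mod 7).
Since F(a, b, c) ≡ 6 ≠ 0 (mod 7), P does NOT lie on the curve.


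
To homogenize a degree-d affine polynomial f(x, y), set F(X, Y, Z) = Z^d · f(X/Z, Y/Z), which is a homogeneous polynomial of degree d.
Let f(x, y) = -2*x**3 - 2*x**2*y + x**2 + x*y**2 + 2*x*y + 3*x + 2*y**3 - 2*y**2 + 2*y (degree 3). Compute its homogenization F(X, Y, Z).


F(X, Y, Z) = -2*X**3 - 2*X**2*Y + X**2*Z + X*Y**2 + 2*X*Y*Z + 3*X*Z**2 + 2*Y**3 - 2*Y**2*Z + 2*Y*Z**2

deg(f) = 3.
Substitute x = X/Z, y = Y/Z into f, then multiply by Z^3.
  monomial -2·x^3·y^0 ↦ -2·X^3·Y^0·Z^0.
  monomial -2·x^2·y^1 ↦ -2·X^2·Y^1·Z^0.
  monomial 1·x^2·y^0 ↦ 1·X^2·Y^0·Z^1.
  monomial 1·x^1·y^2 ↦ 1·X^1·Y^2·Z^0.
  monomial 2·x^1·y^1 ↦ 2·X^1·Y^1·Z^1.
  monomial 3·x^1·y^0 ↦ 3·X^1·Y^0·Z^2.
  monomial 2·x^0·y^3 ↦ 2·X^0·Y^3·Z^0.
  monomial -2·x^0·y^2 ↦ -2·X^0·Y^2·Z^1.
  monomial 2·x^0·y^1 ↦ 2·X^0·Y^1·Z^2.
Collecting: F(X, Y, Z) = -2*X**3 - 2*X**2*Y + X**2*Z + X*Y**2 + 2*X*Y*Z + 3*X*Z**2 + 2*Y**3 - 2*Y**2*Z + 2*Y*Z**2.


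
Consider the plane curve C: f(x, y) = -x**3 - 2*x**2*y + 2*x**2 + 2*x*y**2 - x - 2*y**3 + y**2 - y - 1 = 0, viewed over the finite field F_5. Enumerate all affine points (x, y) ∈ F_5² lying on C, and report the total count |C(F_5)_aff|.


Affine F_5-points: {(0, 2), (3, 4)}; count = 2.

For each of the 25 pairs (x, y) ∈ F_5², evaluate f(x, y) mod 5. Record the zeros.
  x = 0: [0↦4, 1↦2, 2↦0, 3↦1, 4↦3]  zeros at y ∈ {2}
  x = 1: [0↦4, 1↦2, 2↦4, 3↦3, 4↦2]  zeros at y ∈ ∅
  x = 2: [0↦2, 1↦1, 2↦3, 3↦1, 4↦3]  zeros at y ∈ ∅
  x = 3: [0↦2, 1↦3, 2↦1, 3↦4, 4↦0]  zeros at y ∈ {4}
  x = 4: [0↦3, 1↦2, 2↦2, 3↦1, 4↦2]  zeros at y ∈ ∅
Collecting zeros: affine points = {(0, 2), (3, 4)}.
Total count |C(F_5)_aff| = 2.


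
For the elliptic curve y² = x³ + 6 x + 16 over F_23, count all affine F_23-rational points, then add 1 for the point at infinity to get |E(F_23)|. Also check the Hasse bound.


Affine points = {(0, 4), (0, 19), (1, 0), (2, 6), (2, 17), (4, 9), (4, 14), (8, 1), (8, 22), (10, 8), (10, 15), (15, 10), (15, 13), (22, 3), (22, 20)}; affine count = 15; |E(F_23)| = 16.

Discriminant check: Δ ∝ 4a³ + 27b² = 4·6³ + 27·16² = 4·216 + 27·256 ≡ 2 (mod 23). Nonzero ⇒ E is nonsingular.
For each x ∈ F_23, compute rhs = x³ + 6·x + 16 mod 23, then count y ∈ F_23 with y² ≡ rhs.
  x = 0: rhs = 16, matching y values: 4, 19 (2 points).
  x = 1: rhs = 0, matching y values: 0 (1 points).
  x = 2: rhs = 13, matching y values: 6, 17 (2 points).
  x = 3: rhs = 15, matching y values: none (0 points).
  x = 4: rhs = 12, matching y values: 9, 14 (2 points).
  x = 5: rhs = 10, matching y values: none (0 points).
  x = 6: rhs = 15, matching y values: none (0 points).
  x = 7: rhs = 10, matching y values: none (0 points).
  x = 8: rhs = 1, matching y values: 1, 22 (2 points).
  x = 9: rhs = 17, matching y values: none (0 points).
  x = 10: rhs = 18, matching y values: 8, 15 (2 points).
  x = 11: rhs = 10, matching y values: none (0 points).
  x = 12: rhs = 22, matching y values: none (0 points).
  x = 13: rhs = 14, matching y values: none (0 points).
  x = 14: rhs = 15, matching y values: none (0 points).
  x = 15: rhs = 8, matching y values: 10, 13 (2 points).
  x = 16: rhs = 22, matching y values: none (0 points).
  x = 17: rhs = 17, matching y values: none (0 points).
  x = 18: rhs = 22, matching y values: none (0 points).
  x = 19: rhs = 20, matching y values: none (0 points).
  x = 20: rhs = 17, matching y values: none (0 points).
  x = 21: rhs = 19, matching y values: none (0 points).
  x = 22: rhs = 9, matching y values: 3, 20 (2 points).
Total affine count: 15.
Full point count |E(F_23)| = 15 + 1 = 16.
Hasse bound: |16 − (23+1)| = |-8| = 8 ≤ 2√23 ≈ 9.5917 ✓.


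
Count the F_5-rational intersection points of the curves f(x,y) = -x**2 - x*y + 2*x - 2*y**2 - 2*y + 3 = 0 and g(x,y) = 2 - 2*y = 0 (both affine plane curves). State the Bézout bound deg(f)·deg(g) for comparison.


Common zeros: ∅; count = 0; Bézout bound = 2.

deg(f) = 2, deg(g) = 1, so Bézout bound = 2.
Scan x ∈ F_5. For each x, list the y ∈ F_5 with f(x, y) ≡ 0 and those with g(x, y) ≡ 0 (mod 5); the common zeros in that column are the intersection.
  x = 0: f ≡ 0 at y ∈ ∅; g ≡ 0 at y ∈ {1}; common: ∅.
  x = 1: f ≡ 0 at y ∈ {2, 4}; g ≡ 0 at y ∈ {1}; common: ∅.
  x = 2: f ≡ 0 at y ∈ {4}; g ≡ 0 at y ∈ {1}; common: ∅.
  x = 3: f ≡ 0 at y ∈ {0}; g ≡ 0 at y ∈ {1}; common: ∅.
  x = 4: f ≡ 0 at y ∈ {0, 2}; g ≡ 0 at y ∈ {1}; common: ∅.
Collecting: common zeros = ∅, so the count is 0.
Comparison with the Bézout bound: 0 ≤ 2 = deg(f)·deg(g), as expected for curves with no common component (the affine F_5-count falls short of the bound because intersections may lie at infinity, over extension fields, or carry multiplicity).


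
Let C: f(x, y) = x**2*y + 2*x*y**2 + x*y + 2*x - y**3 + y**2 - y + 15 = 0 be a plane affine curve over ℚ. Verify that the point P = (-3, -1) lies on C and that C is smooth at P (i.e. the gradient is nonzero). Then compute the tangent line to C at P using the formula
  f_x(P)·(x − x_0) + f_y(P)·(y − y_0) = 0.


Tangent line at P: 9*x + 12*y + 39 = 0.

Step 1: f(-3, -1) = 0, so P lies on C.
Step 2: partial derivatives
  f_x(x, y) = 2*x*y + 2*y**2 + y + 2, f_y(x, y) = x**2 + 4*x*y + x - 3*y**2 + 2*y - 1.
  f_x(P) = 9, f_y(P) = 12 (gradient nonzero, so P is smooth).
Step 3: tangent line at P: 9·(x − -3) + 12·(y − -1) = 0.
Expanding: 9*x + 12*y + 39 = 0.


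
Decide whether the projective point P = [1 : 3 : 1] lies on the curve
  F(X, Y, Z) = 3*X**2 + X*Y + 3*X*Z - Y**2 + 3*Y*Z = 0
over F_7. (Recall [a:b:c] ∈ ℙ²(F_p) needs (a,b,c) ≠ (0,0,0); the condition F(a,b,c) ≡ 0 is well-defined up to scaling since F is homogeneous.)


F(1,3,1) ≡ 2 (mod 7); P is NOT on the curve.

Evaluate F(1, 3, 1) term-by-term (mod 7).
  3*X**2 ↦ 3·1·1·1 = 3
  X*Y ↦ 1·1·3·1 = 3
  3*X*Z ↦ 3·1·1·1 = 3
  -Y**2 ↦ -1·1·9·1 = -9
  3*Y*Z ↦ 3·1·3·1 = 9
Sum: F(1, 3, 1) = (3) + (3) + (3) + (-9) + (9) = 9.
Reducing mod 7: 9 ≡ 2 (mod 7).
Since F(a, b, c) ≡ 2 ≠ 0 (mod 7), P does NOT lie on the curve.


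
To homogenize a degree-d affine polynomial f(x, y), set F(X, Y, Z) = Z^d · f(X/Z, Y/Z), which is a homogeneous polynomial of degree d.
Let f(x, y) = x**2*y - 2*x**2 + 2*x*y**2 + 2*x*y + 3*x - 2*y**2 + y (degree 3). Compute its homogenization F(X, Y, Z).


F(X, Y, Z) = X**2*Y - 2*X**2*Z + 2*X*Y**2 + 2*X*Y*Z + 3*X*Z**2 - 2*Y**2*Z + Y*Z**2

deg(f) = 3.
Substitute x = X/Z, y = Y/Z into f, then multiply by Z^3.
  monomial 1·x^2·y^1 ↦ 1·X^2·Y^1·Z^0.
  monomial -2·x^2·y^0 ↦ -2·X^2·Y^0·Z^1.
  monomial 2·x^1·y^2 ↦ 2·X^1·Y^2·Z^0.
  monomial 2·x^1·y^1 ↦ 2·X^1·Y^1·Z^1.
  monomial 3·x^1·y^0 ↦ 3·X^1·Y^0·Z^2.
  monomial -2·x^0·y^2 ↦ -2·X^0·Y^2·Z^1.
  monomial 1·x^0·y^1 ↦ 1·X^0·Y^1·Z^2.
Collecting: F(X, Y, Z) = X**2*Y - 2*X**2*Z + 2*X*Y**2 + 2*X*Y*Z + 3*X*Z**2 - 2*Y**2*Z + Y*Z**2.


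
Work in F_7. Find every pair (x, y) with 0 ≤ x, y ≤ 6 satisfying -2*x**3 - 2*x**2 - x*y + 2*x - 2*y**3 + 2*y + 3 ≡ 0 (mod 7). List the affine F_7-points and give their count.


Affine F_7-points: {(1, 1), (3, 0), (5, 0), (5, 3), (5, 4), (6, 6)}; count = 6.

For each of the 49 pairs (x, y) ∈ F_7², evaluate f(x, y) mod 7. Record the zeros.
  x = 0: [0↦3, 1↦3, 2↦5, 3↦4, 4↦2, 5↦1, 6↦3]  zeros at y ∈ ∅
  x = 1: [0↦1, 1↦0, 2↦1, 3↦6, 4↦3, 5↦1, 6↦2]  zeros at y ∈ {1}
  x = 2: [0↦4, 1↦2, 2↦2, 3↦6, 4↦2, 5↦6, 6↦6]  zeros at y ∈ ∅
  x = 3: [0↦0, 1↦4, 2↦3, 3↦6, 4↦1, 5↦4, 6↦3]  zeros at y ∈ {0}
  x = 4: [0↦5, 1↦1, 2↦6, 3↦1, 4↦2, 5↦4, 6↦2]  zeros at y ∈ ∅
  x = 5: [0↦0, 1↦2, 2↦6, 3↦0, 4↦0, 5↦1, 6↦5]  zeros at y ∈ {0, 3, 4}
  x = 6: [0↦1, 1↦2, 2↦5, 3↦5, 4↦4, 5↦4, 6↦0]  zeros at y ∈ {6}
Collecting zeros: affine points = {(1, 1), (3, 0), (5, 0), (5, 3), (5, 4), (6, 6)}.
Total count |C(F_7)_aff| = 6.


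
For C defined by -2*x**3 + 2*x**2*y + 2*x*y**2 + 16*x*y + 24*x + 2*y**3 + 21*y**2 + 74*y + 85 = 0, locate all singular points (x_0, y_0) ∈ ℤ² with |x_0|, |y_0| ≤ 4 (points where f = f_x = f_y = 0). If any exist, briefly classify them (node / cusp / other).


Singular points: {(-1, -3)}; classification: cusp.

Compute partial derivatives:
  f_x = -6*x**2 + 4*x*y + 2*y**2 + 16*y + 24.
  f_y = 2*x**2 + 4*x*y + 16*x + 6*y**2 + 42*y + 74.
Scan x_0 ∈ {−4, ..., 4}. For each x_0, f_y(x_0, y) is a polynomial in y; find its integer roots y ∈ {−4, ..., 4}, then test f_x and f at those candidates.
  x = -4: f_y(-4, y) = 6*y**2 + 26*y + 42; no integer root y with |y| ≤ 4.
  x = -3: f_y(-3, y) = 6*y**2 + 30*y + 44; no integer root y with |y| ≤ 4.
  x = -2: f_y(-2, y) = 6*y**2 + 34*y + 50; no integer root y with |y| ≤ 4.
  x = -1: f_y(-1, y) = 6*y**2 + 38*y + 60; vanishes at y ∈ {-3}. (-1, -3): f_x = 0, f = 0 — SINGULAR.
  x = 0: f_y(0, y) = 6*y**2 + 42*y + 74; no integer root y with |y| ≤ 4.
  x = 1: f_y(1, y) = 6*y**2 + 46*y + 92; no integer root y with |y| ≤ 4.
  x = 2: f_y(2, y) = 6*y**2 + 50*y + 114; no integer root y with |y| ≤ 4.
  x = 3: f_y(3, y) = 6*y**2 + 54*y + 140; no integer root y with |y| ≤ 4.
  x = 4: f_y(4, y) = 6*y**2 + 58*y + 170; no integer root y with |y| ≤ 4.
Only singular point on the grid: (-1, -3).
Classify: substitute x = -1 + u, y = -3 + v and expand: f = -2*u**3 + 2*u**2*v + 2*u*v**2 + 2*v**3 + v**2.
No constant or linear terms (consistent with a singular point). Quadratic part: v**2. Cubic part: -2*u**3 + 2*u**2*v + 2*u*v**2 + 2*v**3.
The quadratic part v**2 is a perfect square, so there is a single (double) tangent line v = 0, i.e. y = -3. Restricting the cubic part to that line (v = 0) leaves -2*u**3 ≠ 0, so f is not divisible by v and the branch is v² ≈ 2*u**3 to lowest order — this is a cusp.
Classification: cusp.


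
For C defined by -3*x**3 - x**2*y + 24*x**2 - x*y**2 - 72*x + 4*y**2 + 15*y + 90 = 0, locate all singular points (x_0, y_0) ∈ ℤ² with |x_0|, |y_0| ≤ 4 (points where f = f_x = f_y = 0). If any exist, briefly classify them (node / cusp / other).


Singular points: {(3, -3)}; classification: cusp.

Compute partial derivatives:
  f_x = -9*x**2 - 2*x*y + 48*x - y**2 - 72.
  f_y = -x**2 - 2*x*y + 8*y + 15.
Scan x_0 ∈ {−4, ..., 4}. For each x_0, f_y(x_0, y) is a polynomial in y; find its integer roots y ∈ {−4, ..., 4}, then test f_x and f at those candidates.
  x = -4: f_y(-4, y) = 16*y - 1; no integer root y with |y| ≤ 4.
  x = -3: f_y(-3, y) = 14*y + 6; no integer root y with |y| ≤ 4.
  x = -2: f_y(-2, y) = 12*y + 11; no integer root y with |y| ≤ 4.
  x = -1: f_y(-1, y) = 10*y + 14; no integer root y with |y| ≤ 4.
  x = 0: f_y(0, y) = 8*y + 15; no integer root y with |y| ≤ 4.
  x = 1: f_y(1, y) = 6*y + 14; no integer root y with |y| ≤ 4.
  x = 2: f_y(2, y) = 4*y + 11; no integer root y with |y| ≤ 4.
  x = 3: f_y(3, y) = 2*y + 6; vanishes at y ∈ {-3}. (3, -3): f_x = 0, f = 0 — SINGULAR.
  x = 4: f_y(4, y) = -1; no integer root y with |y| ≤ 4.
Only singular point on the grid: (3, -3).
Classify: substitute x = 3 + u, y = -3 + v and expand: f = -3*u**3 - u**2*v - u*v**2 + v**2.
No constant or linear terms (consistent with a singular point). Quadratic part: v**2. Cubic part: -3*u**3 - u**2*v - u*v**2.
The quadratic part v**2 is a perfect square, so there is a single (double) tangent line v = 0, i.e. y = -3. Restricting the cubic part to that line (v = 0) leaves -3*u**3 ≠ 0, so f is not divisible by v and the branch is v² ≈ 3*u**3 to lowest order — this is a cusp.
Classification: cusp.


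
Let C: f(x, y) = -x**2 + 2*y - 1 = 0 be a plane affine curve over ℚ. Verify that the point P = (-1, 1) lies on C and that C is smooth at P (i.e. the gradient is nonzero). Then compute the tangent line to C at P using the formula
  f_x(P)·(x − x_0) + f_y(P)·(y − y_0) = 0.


Tangent line at P: 2*x + 2*y = 0.

Step 1: f(-1, 1) = 0, so P lies on C.
Step 2: partial derivatives
  f_x(x, y) = -2*x, f_y(x, y) = 2.
  f_x(P) = 2, f_y(P) = 2 (gradient nonzero, so P is smooth).
Step 3: tangent line at P: 2·(x − -1) + 2·(y − 1) = 0.
Expanding: 2*x + 2*y = 0.


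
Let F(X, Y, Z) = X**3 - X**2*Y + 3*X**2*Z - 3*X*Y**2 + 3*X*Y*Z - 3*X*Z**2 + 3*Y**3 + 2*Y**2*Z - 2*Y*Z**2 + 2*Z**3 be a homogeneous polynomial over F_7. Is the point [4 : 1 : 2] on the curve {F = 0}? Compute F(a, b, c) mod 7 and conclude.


F(4,1,2) ≡ 4 (mod 7); P is NOT on the curve.

Evaluate F(4, 1, 2) term-by-term (mod 7).
  X**3 ↦ 1·64·1·1 = 64
  -X**2*Y ↦ -1·16·1·1 = -16
  3*X**2*Z ↦ 3·16·1·2 = 96
  -3*X*Y**2 ↦ -3·4·1·1 = -12
  3*X*Y*Z ↦ 3·4·1·2 = 24
  -3*X*Z**2 ↦ -3·4·1·4 = -48
  3*Y**3 ↦ 3·1·1·1 = 3
  2*Y**2*Z ↦ 2·1·1·2 = 4
  -2*Y*Z**2 ↦ -2·1·1·4 = -8
  2*Z**3 ↦ 2·1·1·8 = 16
Sum: F(4, 1, 2) = (64) + (-16) + (96) + (-12) + (24) + (-48) + (3) + (4) + (-8) + (16) = 123.
Reducing mod 7: 123 ≡ 4 (mod 7).
Since F(a, b, c) ≡ 4 ≠ 0 (mod 7), P does NOT lie on the curve.


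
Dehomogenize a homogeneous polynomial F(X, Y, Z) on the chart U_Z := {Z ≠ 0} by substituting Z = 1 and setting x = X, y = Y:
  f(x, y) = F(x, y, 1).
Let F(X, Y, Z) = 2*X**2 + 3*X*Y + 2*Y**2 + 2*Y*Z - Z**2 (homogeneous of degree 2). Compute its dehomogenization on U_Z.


f(x, y) = 2*x**2 + 3*x*y + 2*y**2 + 2*y - 1

On U_Z we set Z = 1. Each monomial c·X^i·Y^j·Z^k in F becomes c·x^i·y^j·1^k = c·x^i·y^j.
Substituting Z = 1: F(X, Y, 1) = 2*x**2 + 3*x*y + 2*y**2 + 2*y - 1.
Note: deg(f) ≤ deg(F) = 2; strict inequality happens when F is divisible by Z (lost terms).


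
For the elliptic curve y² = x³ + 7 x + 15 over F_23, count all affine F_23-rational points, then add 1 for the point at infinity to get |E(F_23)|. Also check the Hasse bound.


Affine points = {(1, 0), (7, 4), (7, 19), (8, 10), (8, 13), (9, 5), (9, 18), (10, 2), (10, 21), (13, 7), (13, 16), (18, 4), (18, 19), (20, 6), (20, 17), (21, 4), (21, 19)}; affine count = 17; |E(F_23)| = 18.

Discriminant check: Δ ∝ 4a³ + 27b² = 4·7³ + 27·15² = 4·343 + 27·225 ≡ 18 (mod 23). Nonzero ⇒ E is nonsingular.
For each x ∈ F_23, compute rhs = x³ + 7·x + 15 mod 23, then count y ∈ F_23 with y² ≡ rhs.
  x = 0: rhs = 15, matching y values: none (0 points).
  x = 1: rhs = 0, matching y values: 0 (1 points).
  x = 2: rhs = 14, matching y values: none (0 points).
  x = 3: rhs = 17, matching y values: none (0 points).
  x = 4: rhs = 15, matching y values: none (0 points).
  x = 5: rhs = 14, matching y values: none (0 points).
  x = 6: rhs = 20, matching y values: none (0 points).
  x = 7: rhs = 16, matching y values: 4, 19 (2 points).
  x = 8: rhs = 8, matching y values: 10, 13 (2 points).
  x = 9: rhs = 2, matching y values: 5, 18 (2 points).
  x = 10: rhs = 4, matching y values: 2, 21 (2 points).
  x = 11: rhs = 20, matching y values: none (0 points).
  x = 12: rhs = 10, matching y values: none (0 points).
  x = 13: rhs = 3, matching y values: 7, 16 (2 points).
  x = 14: rhs = 5, matching y values: none (0 points).
  x = 15: rhs = 22, matching y values: none (0 points).
  x = 16: rhs = 14, matching y values: none (0 points).
  x = 17: rhs = 10, matching y values: none (0 points).
  x = 18: rhs = 16, matching y values: 4, 19 (2 points).
  x = 19: rhs = 15, matching y values: none (0 points).
  x = 20: rhs = 13, matching y values: 6, 17 (2 points).
  x = 21: rhs = 16, matching y values: 4, 19 (2 points).
  x = 22: rhs = 7, matching y values: none (0 points).
Total affine count: 17.
Full point count |E(F_23)| = 17 + 1 = 18.
Hasse bound: |18 − (23+1)| = |-6| = 6 ≤ 2√23 ≈ 9.5917 ✓.


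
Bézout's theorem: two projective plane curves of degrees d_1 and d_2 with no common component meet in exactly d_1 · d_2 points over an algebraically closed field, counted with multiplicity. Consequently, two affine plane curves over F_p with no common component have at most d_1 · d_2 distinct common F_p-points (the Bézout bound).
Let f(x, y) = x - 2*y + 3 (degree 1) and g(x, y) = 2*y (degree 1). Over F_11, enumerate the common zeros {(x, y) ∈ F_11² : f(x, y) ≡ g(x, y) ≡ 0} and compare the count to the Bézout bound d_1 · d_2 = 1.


Common zeros: {(8, 0)}; count = 1; Bézout bound = 1.

deg(f) = 1, deg(g) = 1, so Bézout bound = 1.
Scan x ∈ F_11. For each x, list the y ∈ F_11 with f(x, y) ≡ 0 and those with g(x, y) ≡ 0 (mod 11); the common zeros in that column are the intersection.
  x = 0: f ≡ 0 at y ∈ {7}; g ≡ 0 at y ∈ {0}; common: ∅.
  x = 1: f ≡ 0 at y ∈ {2}; g ≡ 0 at y ∈ {0}; common: ∅.
  x = 2: f ≡ 0 at y ∈ {8}; g ≡ 0 at y ∈ {0}; common: ∅.
  x = 3: f ≡ 0 at y ∈ {3}; g ≡ 0 at y ∈ {0}; common: ∅.
  x = 4: f ≡ 0 at y ∈ {9}; g ≡ 0 at y ∈ {0}; common: ∅.
  x = 5: f ≡ 0 at y ∈ {4}; g ≡ 0 at y ∈ {0}; common: ∅.
  x = 6: f ≡ 0 at y ∈ {10}; g ≡ 0 at y ∈ {0}; common: ∅.
  x = 7: f ≡ 0 at y ∈ {5}; g ≡ 0 at y ∈ {0}; common: ∅.
  x = 8: f ≡ 0 at y ∈ {0}; g ≡ 0 at y ∈ {0}; common: {0}.
  x = 9: f ≡ 0 at y ∈ {6}; g ≡ 0 at y ∈ {0}; common: ∅.
  x = 10: f ≡ 0 at y ∈ {1}; g ≡ 0 at y ∈ {0}; common: ∅.
Collecting: common zeros = {(8, 0)}, so the count is 1.
Comparison with the Bézout bound: 1 ≤ 1 = deg(f)·deg(g), as expected for curves with no common component (the bound is attained).


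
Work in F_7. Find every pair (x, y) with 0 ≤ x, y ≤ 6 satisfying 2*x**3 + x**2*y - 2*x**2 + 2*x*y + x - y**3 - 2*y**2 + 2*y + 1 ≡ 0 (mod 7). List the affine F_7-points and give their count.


Affine F_7-points: {(0, 1), (1, 3), (2, 6), (4, 5), (5, 6)}; count = 5.

For each of the 49 pairs (x, y) ∈ F_7², evaluate f(x, y) mod 7. Record the zeros.
  x = 0: [0↦1, 1↦0, 2↦3, 3↦4, 4↦4, 5↦4, 6↦5]  zeros at y ∈ {1}
  x = 1: [0↦2, 1↦4, 2↦3, 3↦0, 4↦3, 5↦6, 6↦3]  zeros at y ∈ {3}
  x = 2: [0↦4, 1↦4, 2↦1, 3↦3, 4↦4, 5↦5, 6↦0]  zeros at y ∈ {6}
  x = 3: [0↦5, 1↦5, 2↦2, 3↦4, 4↦5, 5↦6, 6↦1]  zeros at y ∈ ∅
  x = 4: [0↦3, 1↦5, 2↦4, 3↦1, 4↦4, 5↦0, 6↦4]  zeros at y ∈ {5}
  x = 5: [0↦3, 1↦2, 2↦5, 3↦6, 4↦6, 5↦6, 6↦0]  zeros at y ∈ {6}
  x = 6: [0↦3, 1↦1, 2↦3, 3↦3, 4↦2, 5↦1, 6↦1]  zeros at y ∈ ∅
Collecting zeros: affine points = {(0, 1), (1, 3), (2, 6), (4, 5), (5, 6)}.
Total count |C(F_7)_aff| = 5.


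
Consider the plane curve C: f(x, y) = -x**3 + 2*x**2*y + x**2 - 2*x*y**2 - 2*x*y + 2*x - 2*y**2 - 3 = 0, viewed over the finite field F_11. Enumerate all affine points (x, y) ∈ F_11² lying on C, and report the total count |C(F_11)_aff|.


Affine F_11-points: {(0, 2), (0, 9), (3, 1), (3, 6), (4, 10), (8, 1), (8, 4), (9, 7), (9, 9), (10, 9)}; count = 10.

For each of the 121 pairs (x, y) ∈ F_11², evaluate f(x, y) mod 11. Record the zeros.
  x = 0: [0↦8, 1↦6, 2↦0, 3↦1, 4↦9, 5↦2, 6↦2, 7↦9, 8↦1, 9↦0, 10↦6]  zeros at y ∈ {2, 9}
  x = 1: [0↦10, 1↦6, 2↦5, 3↦7, 4↦1, 5↦9, 6↦9, 7↦1, 8↦7, 9↦5, 10↦6]  zeros at y ∈ ∅
  x = 2: [0↦8, 1↦6, 2↦3, 3↦10, 4↦5, 5↦10, 6↦3, 7↦6, 8↦8, 9↦9, 10↦9]  zeros at y ∈ ∅
  x = 3: [0↦7, 1↦0, 2↦10, 3↦4, 4↦4, 5↦10, 6↦0, 7↦7, 8↦9, 9↦6, 10↦9]  zeros at y ∈ {1, 6}
  x = 4: [0↦1, 1↦4, 2↦9, 3↦5, 4↦3, 5↦3, 6↦5, 7↦9, 8↦4, 9↦1, 10↦0]  zeros at y ∈ {10}
  x = 5: [0↦6, 1↦1, 2↦5, 3↦7, 4↦7, 5↦5, 6↦1, 7↦6, 8↦9, 9↦10, 10↦9]  zeros at y ∈ ∅
  x = 6: [0↦5, 1↦7, 2↦3, 3↦4, 4↦10, 5↦10, 6↦4, 7↦3, 8↦7, 9↦5, 10↦8]  zeros at y ∈ ∅
  x = 7: [0↦3, 1↦5, 2↦8, 3↦1, 4↦6, 5↦1, 6↦8, 7↦5, 8↦3, 9↦2, 10↦2]  zeros at y ∈ ∅
  x = 8: [0↦5, 1↦0, 2↦3, 3↦3, 4↦0, 5↦5, 6↦7, 7↦6, 8↦2, 9↦6, 10↦7]  zeros at y ∈ {1, 4}
  x = 9: [0↦5, 1↦8, 2↦4, 3↦4, 4↦8, 5↦5, 6↦6, 7↦0, 8↦9, 9↦0, 10↦6]  zeros at y ∈ {7, 9}
  x = 10: [0↦8, 1↦1, 2↦5, 3↦9, 4↦2, 5↦6, 6↦10, 7↦3, 8↦7, 9↦0, 10↦4]  zeros at y ∈ {9}
Collecting zeros: affine points = {(0, 2), (0, 9), (3, 1), (3, 6), (4, 10), (8, 1), (8, 4), (9, 7), (9, 9), (10, 9)}.
Total count |C(F_11)_aff| = 10.


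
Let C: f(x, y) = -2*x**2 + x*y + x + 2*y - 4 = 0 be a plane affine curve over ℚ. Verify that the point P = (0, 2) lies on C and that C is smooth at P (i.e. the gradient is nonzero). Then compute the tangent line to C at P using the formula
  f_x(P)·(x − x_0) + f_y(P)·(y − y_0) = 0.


Tangent line at P: 3*x + 2*y - 4 = 0.

Step 1: f(0, 2) = 0, so P lies on C.
Step 2: partial derivatives
  f_x(x, y) = -4*x + y + 1, f_y(x, y) = x + 2.
  f_x(P) = 3, f_y(P) = 2 (gradient nonzero, so P is smooth).
Step 3: tangent line at P: 3·(x − 0) + 2·(y − 2) = 0.
Expanding: 3*x + 2*y - 4 = 0.


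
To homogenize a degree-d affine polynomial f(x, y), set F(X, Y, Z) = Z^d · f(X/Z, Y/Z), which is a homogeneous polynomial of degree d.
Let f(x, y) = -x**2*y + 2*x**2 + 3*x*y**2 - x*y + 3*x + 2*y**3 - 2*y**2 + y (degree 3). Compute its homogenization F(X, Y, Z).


F(X, Y, Z) = -X**2*Y + 2*X**2*Z + 3*X*Y**2 - X*Y*Z + 3*X*Z**2 + 2*Y**3 - 2*Y**2*Z + Y*Z**2

deg(f) = 3.
Substitute x = X/Z, y = Y/Z into f, then multiply by Z^3.
  monomial -1·x^2·y^1 ↦ -1·X^2·Y^1·Z^0.
  monomial 2·x^2·y^0 ↦ 2·X^2·Y^0·Z^1.
  monomial 3·x^1·y^2 ↦ 3·X^1·Y^2·Z^0.
  monomial -1·x^1·y^1 ↦ -1·X^1·Y^1·Z^1.
  monomial 3·x^1·y^0 ↦ 3·X^1·Y^0·Z^2.
  monomial 2·x^0·y^3 ↦ 2·X^0·Y^3·Z^0.
  monomial -2·x^0·y^2 ↦ -2·X^0·Y^2·Z^1.
  monomial 1·x^0·y^1 ↦ 1·X^0·Y^1·Z^2.
Collecting: F(X, Y, Z) = -X**2*Y + 2*X**2*Z + 3*X*Y**2 - X*Y*Z + 3*X*Z**2 + 2*Y**3 - 2*Y**2*Z + Y*Z**2.


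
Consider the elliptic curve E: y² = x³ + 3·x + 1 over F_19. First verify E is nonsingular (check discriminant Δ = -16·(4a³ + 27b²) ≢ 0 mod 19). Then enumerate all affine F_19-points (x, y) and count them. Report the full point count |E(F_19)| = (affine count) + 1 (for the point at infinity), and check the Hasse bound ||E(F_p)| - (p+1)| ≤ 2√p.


Affine points = {(0, 1), (0, 18), (1, 9), (1, 10), (4, 1), (4, 18), (6, 8), (6, 11), (7, 2), (7, 17), (8, 9), (8, 10), (9, 4), (9, 15), (10, 9), (10, 10), (11, 4), (11, 15), (12, 6), (12, 13), (15, 1), (15, 18), (17, 5), (17, 14), (18, 4), (18, 15)}; affine count = 26; |E(F_19)| = 27.

Discriminant check: Δ ∝ 4a³ + 27b² = 4·3³ + 27·1² = 4·27 + 27·1 ≡ 2 (mod 19). Nonzero ⇒ E is nonsingular.
For each x ∈ F_19, compute rhs = x³ + 3·x + 1 mod 19, then count y ∈ F_19 with y² ≡ rhs.
  x = 0: rhs = 1, matching y values: 1, 18 (2 points).
  x = 1: rhs = 5, matching y values: 9, 10 (2 points).
  x = 2: rhs = 15, matching y values: none (0 points).
  x = 3: rhs = 18, matching y values: none (0 points).
  x = 4: rhs = 1, matching y values: 1, 18 (2 points).
  x = 5: rhs = 8, matching y values: none (0 points).
  x = 6: rhs = 7, matching y values: 8, 11 (2 points).
  x = 7: rhs = 4, matching y values: 2, 17 (2 points).
  x = 8: rhs = 5, matching y values: 9, 10 (2 points).
  x = 9: rhs = 16, matching y values: 4, 15 (2 points).
  x = 10: rhs = 5, matching y values: 9, 10 (2 points).
  x = 11: rhs = 16, matching y values: 4, 15 (2 points).
  x = 12: rhs = 17, matching y values: 6, 13 (2 points).
  x = 13: rhs = 14, matching y values: none (0 points).
  x = 14: rhs = 13, matching y values: none (0 points).
  x = 15: rhs = 1, matching y values: 1, 18 (2 points).
  x = 16: rhs = 3, matching y values: none (0 points).
  x = 17: rhs = 6, matching y values: 5, 14 (2 points).
  x = 18: rhs = 16, matching y values: 4, 15 (2 points).
Total affine count: 26.
Full point count |E(F_19)| = 26 + 1 = 27.
Hasse bound: |27 − (19+1)| = |7| = 7 ≤ 2√19 ≈ 8.7178 ✓.


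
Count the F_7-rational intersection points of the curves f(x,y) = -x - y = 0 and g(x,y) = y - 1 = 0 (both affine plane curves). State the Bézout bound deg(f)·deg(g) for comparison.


Common zeros: {(6, 1)}; count = 1; Bézout bound = 1.

deg(f) = 1, deg(g) = 1, so Bézout bound = 1.
Scan x ∈ F_7. For each x, list the y ∈ F_7 with f(x, y) ≡ 0 and those with g(x, y) ≡ 0 (mod 7); the common zeros in that column are the intersection.
  x = 0: f ≡ 0 at y ∈ {0}; g ≡ 0 at y ∈ {1}; common: ∅.
  x = 1: f ≡ 0 at y ∈ {6}; g ≡ 0 at y ∈ {1}; common: ∅.
  x = 2: f ≡ 0 at y ∈ {5}; g ≡ 0 at y ∈ {1}; common: ∅.
  x = 3: f ≡ 0 at y ∈ {4}; g ≡ 0 at y ∈ {1}; common: ∅.
  x = 4: f ≡ 0 at y ∈ {3}; g ≡ 0 at y ∈ {1}; common: ∅.
  x = 5: f ≡ 0 at y ∈ {2}; g ≡ 0 at y ∈ {1}; common: ∅.
  x = 6: f ≡ 0 at y ∈ {1}; g ≡ 0 at y ∈ {1}; common: {1}.
Collecting: common zeros = {(6, 1)}, so the count is 1.
Comparison with the Bézout bound: 1 ≤ 1 = deg(f)·deg(g), as expected for curves with no common component (the bound is attained).


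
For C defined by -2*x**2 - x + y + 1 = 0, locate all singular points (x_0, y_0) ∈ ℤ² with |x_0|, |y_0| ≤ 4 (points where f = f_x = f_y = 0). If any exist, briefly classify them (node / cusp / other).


No singular points in the scanned grid; C is smooth there.

Compute partial derivatives:
  f_x = -4*x - 1.
  f_y = 1.
f_y = 1 is a nonzero constant, so f_y never vanishes: no point (x, y) can satisfy f = f_x = f_y = 0. In particular no (x, y) ∈ {−4, ..., 4}² is singular; the curve is smooth.


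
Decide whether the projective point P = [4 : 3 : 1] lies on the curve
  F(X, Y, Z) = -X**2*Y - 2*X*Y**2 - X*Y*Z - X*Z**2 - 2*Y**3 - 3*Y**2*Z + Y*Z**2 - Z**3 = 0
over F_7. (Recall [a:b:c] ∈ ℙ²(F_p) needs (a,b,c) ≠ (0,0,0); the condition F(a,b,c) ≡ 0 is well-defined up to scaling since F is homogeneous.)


F(4,3,1) ≡ 2 (mod 7); P is NOT on the curve.

Evaluate F(4, 3, 1) term-by-term (mod 7).
  -X**2*Y ↦ -1·16·3·1 = -48
  -2*X*Y**2 ↦ -2·4·9·1 = -72
  -X*Y*Z ↦ -1·4·3·1 = -12
  -X*Z**2 ↦ -1·4·1·1 = -4
  -2*Y**3 ↦ -2·1·27·1 = -54
  -3*Y**2*Z ↦ -3·1·9·1 = -27
  Y*Z**2 ↦ 1·1·3·1 = 3
  -Z**3 ↦ -1·1·1·1 = -1
Sum: F(4, 3, 1) = (-48) + (-72) + (-12) + (-4) + (-54) + (-27) + (3) + (-1) = -215.
Reducing mod 7: -215 ≡ 2 (mod 7).
Since F(a, b, c) ≡ 2 ≠ 0 (mod 7), P does NOT lie on the curve.


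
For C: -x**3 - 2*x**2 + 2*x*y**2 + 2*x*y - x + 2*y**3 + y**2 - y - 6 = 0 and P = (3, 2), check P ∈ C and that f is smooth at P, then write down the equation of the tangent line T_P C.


Tangent line at P: -28*x + 57*y - 30 = 0.

Step 1: f(3, 2) = 0, so P lies on C.
Step 2: partial derivatives
  f_x(x, y) = -3*x**2 - 4*x + 2*y**2 + 2*y - 1, f_y(x, y) = 4*x*y + 2*x + 6*y**2 + 2*y - 1.
  f_x(P) = -28, f_y(P) = 57 (gradient nonzero, so P is smooth).
Step 3: tangent line at P: -28·(x − 3) + 57·(y − 2) = 0.
Expanding: -28*x + 57*y - 30 = 0.


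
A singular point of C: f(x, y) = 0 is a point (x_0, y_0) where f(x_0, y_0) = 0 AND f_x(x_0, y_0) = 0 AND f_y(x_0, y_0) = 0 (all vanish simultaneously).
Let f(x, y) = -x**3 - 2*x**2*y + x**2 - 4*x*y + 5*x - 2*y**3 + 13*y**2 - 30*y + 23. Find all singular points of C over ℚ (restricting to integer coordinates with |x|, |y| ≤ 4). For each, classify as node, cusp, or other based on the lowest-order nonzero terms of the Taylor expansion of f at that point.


Singular points: {(-1, 2)}; classification: cusp.

Compute partial derivatives:
  f_x = -3*x**2 - 4*x*y + 2*x - 4*y + 5.
  f_y = -2*x**2 - 4*x - 6*y**2 + 26*y - 30.
Scan x_0 ∈ {−4, ..., 4}. For each x_0, f_y(x_0, y) is a polynomial in y; find its integer roots y ∈ {−4, ..., 4}, then test f_x and f at those candidates.
  x = -4: f_y(-4, y) = -6*y**2 + 26*y - 46; no integer root y with |y| ≤ 4.
  x = -3: f_y(-3, y) = -6*y**2 + 26*y - 36; no integer root y with |y| ≤ 4.
  x = -2: f_y(-2, y) = -6*y**2 + 26*y - 30; no integer root y with |y| ≤ 4.
  x = -1: f_y(-1, y) = -6*y**2 + 26*y - 28; vanishes at y ∈ {2}. (-1, 2): f_x = 0, f = 0 — SINGULAR.
  x = 0: f_y(0, y) = -6*y**2 + 26*y - 30; no integer root y with |y| ≤ 4.
  x = 1: f_y(1, y) = -6*y**2 + 26*y - 36; no integer root y with |y| ≤ 4.
  x = 2: f_y(2, y) = -6*y**2 + 26*y - 46; no integer root y with |y| ≤ 4.
  x = 3: f_y(3, y) = -6*y**2 + 26*y - 60; no integer root y with |y| ≤ 4.
  x = 4: f_y(4, y) = -6*y**2 + 26*y - 78; no integer root y with |y| ≤ 4.
Only singular point on the grid: (-1, 2).
Classify: substitute x = -1 + u, y = 2 + v and expand: f = -u**3 - 2*u**2*v - 2*v**3 + v**2.
No constant or linear terms (consistent with a singular point). Quadratic part: v**2. Cubic part: -u**3 - 2*u**2*v - 2*v**3.
The quadratic part v**2 is a perfect square, so there is a single (double) tangent line v = 0, i.e. y = 2. Restricting the cubic part to that line (v = 0) leaves -u**3 ≠ 0, so f is not divisible by v and the branch is v² ≈ u**3 to lowest order — this is a cusp.
Classification: cusp.


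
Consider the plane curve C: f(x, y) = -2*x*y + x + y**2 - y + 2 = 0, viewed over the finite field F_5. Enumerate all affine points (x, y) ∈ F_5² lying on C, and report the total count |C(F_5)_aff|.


Affine F_5-points: {(2, 1), (2, 4), (3, 0), (3, 2)}; count = 4.

For each of the 25 pairs (x, y) ∈ F_5², evaluate f(x, y) mod 5. Record the zeros.
  x = 0: [0↦2, 1↦2, 2↦4, 3↦3, 4↦4]  zeros at y ∈ ∅
  x = 1: [0↦3, 1↦1, 2↦1, 3↦3, 4↦2]  zeros at y ∈ ∅
  x = 2: [0↦4, 1↦0, 2↦3, 3↦3, 4↦0]  zeros at y ∈ {1, 4}
  x = 3: [0↦0, 1↦4, 2↦0, 3↦3, 4↦3]  zeros at y ∈ {0, 2}
  x = 4: [0↦1, 1↦3, 2↦2, 3↦3, 4↦1]  zeros at y ∈ ∅
Collecting zeros: affine points = {(2, 1), (2, 4), (3, 0), (3, 2)}.
Total count |C(F_5)_aff| = 4.


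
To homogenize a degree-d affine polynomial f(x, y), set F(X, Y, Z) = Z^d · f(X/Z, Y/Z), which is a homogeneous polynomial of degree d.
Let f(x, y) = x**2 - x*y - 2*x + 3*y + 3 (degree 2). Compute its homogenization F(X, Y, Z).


F(X, Y, Z) = X**2 - X*Y - 2*X*Z + 3*Y*Z + 3*Z**2

deg(f) = 2.
Substitute x = X/Z, y = Y/Z into f, then multiply by Z^2.
  monomial 1·x^2·y^0 ↦ 1·X^2·Y^0·Z^0.
  monomial -1·x^1·y^1 ↦ -1·X^1·Y^1·Z^0.
  monomial -2·x^1·y^0 ↦ -2·X^1·Y^0·Z^1.
  monomial 3·x^0·y^1 ↦ 3·X^0·Y^1·Z^1.
  monomial 3·x^0·y^0 ↦ 3·X^0·Y^0·Z^2.
Collecting: F(X, Y, Z) = X**2 - X*Y - 2*X*Z + 3*Y*Z + 3*Z**2.


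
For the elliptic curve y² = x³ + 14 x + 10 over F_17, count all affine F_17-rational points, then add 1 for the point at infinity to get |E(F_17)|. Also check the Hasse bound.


Affine points = {(1, 5), (1, 12), (5, 1), (5, 16), (6, 2), (6, 15), (7, 3), (7, 14), (9, 7), (9, 10), (11, 4), (11, 13), (12, 6), (12, 11), (13, 3), (13, 14), (14, 3), (14, 14), (15, 5), (15, 12)}; affine count = 20; |E(F_17)| = 21.

Discriminant check: Δ ∝ 4a³ + 27b² = 4·14³ + 27·10² = 4·2744 + 27·100 ≡ 8 (mod 17). Nonzero ⇒ E is nonsingular.
For each x ∈ F_17, compute rhs = x³ + 14·x + 10 mod 17, then count y ∈ F_17 with y² ≡ rhs.
  x = 0: rhs = 10, matching y values: none (0 points).
  x = 1: rhs = 8, matching y values: 5, 12 (2 points).
  x = 2: rhs = 12, matching y values: none (0 points).
  x = 3: rhs = 11, matching y values: none (0 points).
  x = 4: rhs = 11, matching y values: none (0 points).
  x = 5: rhs = 1, matching y values: 1, 16 (2 points).
  x = 6: rhs = 4, matching y values: 2, 15 (2 points).
  x = 7: rhs = 9, matching y values: 3, 14 (2 points).
  x = 8: rhs = 5, matching y values: none (0 points).
  x = 9: rhs = 15, matching y values: 7, 10 (2 points).
  x = 10: rhs = 11, matching y values: none (0 points).
  x = 11: rhs = 16, matching y values: 4, 13 (2 points).
  x = 12: rhs = 2, matching y values: 6, 11 (2 points).
  x = 13: rhs = 9, matching y values: 3, 14 (2 points).
  x = 14: rhs = 9, matching y values: 3, 14 (2 points).
  x = 15: rhs = 8, matching y values: 5, 12 (2 points).
  x = 16: rhs = 12, matching y values: none (0 points).
Total affine count: 20.
Full point count |E(F_17)| = 20 + 1 = 21.
Hasse bound: |21 − (17+1)| = |3| = 3 ≤ 2√17 ≈ 8.2462 ✓.


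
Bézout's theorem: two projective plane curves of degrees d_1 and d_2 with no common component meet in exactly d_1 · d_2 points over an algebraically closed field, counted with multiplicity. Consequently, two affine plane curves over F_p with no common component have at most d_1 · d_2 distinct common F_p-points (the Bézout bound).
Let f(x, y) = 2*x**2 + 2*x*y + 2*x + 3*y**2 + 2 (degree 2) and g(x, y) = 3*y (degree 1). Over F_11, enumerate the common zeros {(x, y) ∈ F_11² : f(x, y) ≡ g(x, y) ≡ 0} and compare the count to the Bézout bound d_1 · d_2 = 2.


Common zeros: ∅; count = 0; Bézout bound = 2.

deg(f) = 2, deg(g) = 1, so Bézout bound = 2.
Scan x ∈ F_11. For each x, list the y ∈ F_11 with f(x, y) ≡ 0 and those with g(x, y) ≡ 0 (mod 11); the common zeros in that column are the intersection.
  x = 0: f ≡ 0 at y ∈ {5, 6}; g ≡ 0 at y ∈ {0}; common: ∅.
  x = 1: f ≡ 0 at y ∈ {1, 2}; g ≡ 0 at y ∈ {0}; common: ∅.
  x = 2: f ≡ 0 at y ∈ ∅; g ≡ 0 at y ∈ {0}; common: ∅.
  x = 3: f ≡ 0 at y ∈ ∅; g ≡ 0 at y ∈ {0}; common: ∅.
  x = 4: f ≡ 0 at y ∈ {6}; g ≡ 0 at y ∈ {0}; common: ∅.
  x = 5: f ≡ 0 at y ∈ {5, 10}; g ≡ 0 at y ∈ {0}; common: ∅.
  x = 6: f ≡ 0 at y ∈ {8, 10}; g ≡ 0 at y ∈ {0}; common: ∅.
  x = 7: f ≡ 0 at y ∈ {2, 8}; g ≡ 0 at y ∈ {0}; common: ∅.
  x = 8: f ≡ 0 at y ∈ {1}; g ≡ 0 at y ∈ {0}; common: ∅.
  x = 9: f ≡ 0 at y ∈ ∅; g ≡ 0 at y ∈ {0}; common: ∅.
  x = 10: f ≡ 0 at y ∈ ∅; g ≡ 0 at y ∈ {0}; common: ∅.
Collecting: common zeros = ∅, so the count is 0.
Comparison with the Bézout bound: 0 ≤ 2 = deg(f)·deg(g), as expected for curves with no common component (the affine F_11-count falls short of the bound because intersections may lie at infinity, over extension fields, or carry multiplicity).
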